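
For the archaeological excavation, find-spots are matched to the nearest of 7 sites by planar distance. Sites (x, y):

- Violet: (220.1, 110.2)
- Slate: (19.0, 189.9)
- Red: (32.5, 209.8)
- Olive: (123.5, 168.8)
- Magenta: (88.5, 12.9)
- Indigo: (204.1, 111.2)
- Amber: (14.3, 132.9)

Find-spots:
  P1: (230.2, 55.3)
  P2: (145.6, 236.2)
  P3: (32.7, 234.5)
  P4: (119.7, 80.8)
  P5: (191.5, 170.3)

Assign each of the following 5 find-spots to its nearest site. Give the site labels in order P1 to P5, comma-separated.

Violet, Olive, Red, Magenta, Indigo

P1 → Violet (d²=3116.02)
P2 → Olive (d²=5031.17)
P3 → Red (d²=610.13)
P4 → Magenta (d²=5583.85)
P5 → Indigo (d²=3651.57)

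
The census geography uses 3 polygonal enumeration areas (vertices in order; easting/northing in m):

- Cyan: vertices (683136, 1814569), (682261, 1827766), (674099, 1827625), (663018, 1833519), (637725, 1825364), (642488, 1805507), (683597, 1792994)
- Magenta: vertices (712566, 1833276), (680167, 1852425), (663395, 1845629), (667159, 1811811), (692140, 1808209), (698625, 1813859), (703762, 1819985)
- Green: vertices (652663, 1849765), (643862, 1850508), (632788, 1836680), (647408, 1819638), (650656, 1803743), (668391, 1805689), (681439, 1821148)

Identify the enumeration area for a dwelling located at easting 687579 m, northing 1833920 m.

Magenta

Cast a ray rightward from (687579, 1833920). For each polygon, the edges (by vertex number in listed order) whose endpoints lie on opposite sides of northing = 1833920, where each meets that height, and whether that is right or left of the point:
Cyan: no edge straddles that height → 0 crossings.
Magenta: 1–2 at easting≈711476.4 (right), 3–4 at easting≈664698.2 (left) → 1 crossing.
Green: 3–4 at easting≈635155.8 (left), 7–1 at easting≈668596.0 (left) → 0 crossings.
Only Magenta has an odd count, so the point is inside Magenta.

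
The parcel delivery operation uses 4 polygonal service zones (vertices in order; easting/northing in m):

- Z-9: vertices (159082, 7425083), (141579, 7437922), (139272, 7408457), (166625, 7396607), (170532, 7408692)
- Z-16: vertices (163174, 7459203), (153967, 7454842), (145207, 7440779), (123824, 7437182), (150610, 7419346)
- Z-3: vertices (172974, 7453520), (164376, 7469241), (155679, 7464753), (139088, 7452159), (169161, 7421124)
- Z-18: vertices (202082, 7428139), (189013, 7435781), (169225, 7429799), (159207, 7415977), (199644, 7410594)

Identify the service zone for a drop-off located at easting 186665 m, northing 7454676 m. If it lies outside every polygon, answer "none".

none

Cast a ray rightward from (186665, 7454676). For each polygon, the edges (by vertex number in listed order) whose endpoints lie on opposite sides of northing = 7454676, where each meets that height, and whether that is right or left of the point:
Z-9: no edge straddles that height → 0 crossings.
Z-16: 2–3 at easting≈153863.6 (left), 5–1 at easting≈161747.0 (left) → 0 crossings.
Z-3: 1–2 at easting≈172341.8 (left), 3–4 at easting≈142403.8 (left) → 0 crossings.
Z-18: no edge straddles that height → 0 crossings.
All counts are even, so the point lies outside every listed polygon.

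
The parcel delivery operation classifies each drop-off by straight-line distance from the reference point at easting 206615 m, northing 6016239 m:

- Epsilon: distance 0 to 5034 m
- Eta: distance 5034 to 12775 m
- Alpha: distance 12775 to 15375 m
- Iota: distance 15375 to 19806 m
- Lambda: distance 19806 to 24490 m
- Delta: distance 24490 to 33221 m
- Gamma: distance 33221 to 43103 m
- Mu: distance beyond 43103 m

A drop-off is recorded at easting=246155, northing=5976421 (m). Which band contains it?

Mu

Distance = √((246155−206615)² + (5976421−6016239)²) = √(1563411600.000 + 1585473124.000) = 56114.924 m.
43103 ≤ 56114.924 < ∞ → Mu.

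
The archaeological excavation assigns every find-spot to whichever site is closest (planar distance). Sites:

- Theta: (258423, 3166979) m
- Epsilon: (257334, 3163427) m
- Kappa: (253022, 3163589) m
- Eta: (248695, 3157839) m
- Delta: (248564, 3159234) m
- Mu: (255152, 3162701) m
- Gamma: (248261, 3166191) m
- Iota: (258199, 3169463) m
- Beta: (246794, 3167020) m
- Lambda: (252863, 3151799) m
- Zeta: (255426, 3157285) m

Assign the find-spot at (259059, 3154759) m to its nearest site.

Squared distances to each site:
Theta: 149732896.000; Epsilon: 78109849.000; Kappa: 114414269.000; Eta: 116898896.000; Delta: 130170650.000; Mu: 78340013.000; Gamma: 247287428.000; Iota: 216947216.000; Beta: 300762346.000; Lambda: 47152016.000; Zeta: 19579365.000.
Minimum at Zeta.

Zeta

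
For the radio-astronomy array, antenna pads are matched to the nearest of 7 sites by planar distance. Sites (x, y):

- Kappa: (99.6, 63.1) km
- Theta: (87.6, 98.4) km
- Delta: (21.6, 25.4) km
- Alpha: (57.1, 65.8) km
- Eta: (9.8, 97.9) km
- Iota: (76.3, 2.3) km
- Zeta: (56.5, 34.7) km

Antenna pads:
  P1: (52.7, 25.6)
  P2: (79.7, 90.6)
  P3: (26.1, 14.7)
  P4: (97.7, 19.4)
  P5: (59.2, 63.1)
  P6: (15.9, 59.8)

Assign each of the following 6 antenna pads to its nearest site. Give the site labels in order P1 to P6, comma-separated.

Zeta, Theta, Delta, Iota, Alpha, Delta

P1 → Zeta (d²=97.25)
P2 → Theta (d²=123.25)
P3 → Delta (d²=134.74)
P4 → Iota (d²=750.37)
P5 → Alpha (d²=11.70)
P6 → Delta (d²=1215.85)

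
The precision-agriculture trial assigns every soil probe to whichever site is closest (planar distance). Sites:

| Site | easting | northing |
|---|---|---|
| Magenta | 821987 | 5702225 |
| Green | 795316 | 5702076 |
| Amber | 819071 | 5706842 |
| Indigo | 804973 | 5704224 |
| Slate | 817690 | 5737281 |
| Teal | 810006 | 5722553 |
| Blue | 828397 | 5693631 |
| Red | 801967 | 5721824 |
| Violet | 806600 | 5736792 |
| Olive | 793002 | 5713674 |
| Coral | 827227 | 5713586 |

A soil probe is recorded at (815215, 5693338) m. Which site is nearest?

Magenta

Squared distances to each site:
Magenta: 124838753.000; Green: 472322845.000; Amber: 197226752.000; Indigo: 223403560.000; Slate: 1937112874.000; Teal: 880649906.000; Blue: 173850973.000; Red: 986961700.000; Violet: 1962468341.000; Olive: 906970265.000; Coral: 554269648.000.
Minimum at Magenta.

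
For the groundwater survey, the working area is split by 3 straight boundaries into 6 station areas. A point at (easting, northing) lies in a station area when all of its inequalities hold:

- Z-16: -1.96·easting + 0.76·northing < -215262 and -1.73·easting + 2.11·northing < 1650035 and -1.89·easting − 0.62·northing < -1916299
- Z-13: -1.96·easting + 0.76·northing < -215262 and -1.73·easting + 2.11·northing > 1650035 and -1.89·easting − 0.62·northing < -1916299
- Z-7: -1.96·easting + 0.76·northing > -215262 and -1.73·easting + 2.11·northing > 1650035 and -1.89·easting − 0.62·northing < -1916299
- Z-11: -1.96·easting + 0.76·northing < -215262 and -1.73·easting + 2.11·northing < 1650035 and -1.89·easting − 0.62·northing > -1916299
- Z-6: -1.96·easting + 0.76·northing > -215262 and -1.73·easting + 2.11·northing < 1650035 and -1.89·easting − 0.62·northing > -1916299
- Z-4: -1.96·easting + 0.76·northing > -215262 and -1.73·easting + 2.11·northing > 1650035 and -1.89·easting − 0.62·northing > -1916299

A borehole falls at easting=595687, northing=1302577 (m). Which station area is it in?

-1.96·595687 + 0.76·1302577 = -177588.000, which is > -215262
-1.73·595687 + 2.11·1302577 = 1717898.960, which is > 1650035
-1.89·595687 − 0.62·1302577 = -1933446.170, which is < -1916299
This sign pattern matches Z-7.

Z-7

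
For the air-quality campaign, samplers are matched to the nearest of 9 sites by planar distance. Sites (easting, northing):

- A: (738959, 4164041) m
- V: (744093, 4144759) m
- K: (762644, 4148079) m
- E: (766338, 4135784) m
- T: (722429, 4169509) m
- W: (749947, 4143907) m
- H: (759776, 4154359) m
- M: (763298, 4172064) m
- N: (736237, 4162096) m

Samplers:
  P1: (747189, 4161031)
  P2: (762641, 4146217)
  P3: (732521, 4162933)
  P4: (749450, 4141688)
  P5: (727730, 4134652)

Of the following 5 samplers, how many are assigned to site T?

0

P1 → A
P2 → K
P3 → N
P4 → W
P5 → V
0 of the 5 go to T.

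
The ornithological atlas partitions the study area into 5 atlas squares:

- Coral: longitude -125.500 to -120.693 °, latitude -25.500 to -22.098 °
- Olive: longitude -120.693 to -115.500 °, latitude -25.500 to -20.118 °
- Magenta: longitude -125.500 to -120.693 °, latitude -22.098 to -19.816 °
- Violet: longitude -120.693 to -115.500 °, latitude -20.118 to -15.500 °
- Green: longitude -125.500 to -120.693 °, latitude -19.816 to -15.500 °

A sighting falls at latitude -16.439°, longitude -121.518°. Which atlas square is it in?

Green

The point has longitude = -121.518 and latitude = -16.439.
Only Green satisfies -125.500 ≤ longitude ≤ -120.693 and -19.816 ≤ latitude ≤ -15.500.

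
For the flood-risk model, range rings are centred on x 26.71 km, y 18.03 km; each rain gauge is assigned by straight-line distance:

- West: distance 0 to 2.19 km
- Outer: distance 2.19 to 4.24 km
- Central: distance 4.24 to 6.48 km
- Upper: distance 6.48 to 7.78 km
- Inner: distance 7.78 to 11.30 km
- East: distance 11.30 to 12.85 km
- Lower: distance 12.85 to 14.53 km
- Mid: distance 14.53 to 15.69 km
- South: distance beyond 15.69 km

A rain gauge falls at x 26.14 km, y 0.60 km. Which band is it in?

Distance = √((26.14−26.71)² + (0.60−18.03)²) = √(0.325 + 303.805) = 17.439 km.
15.69 ≤ 17.439 < ∞ → South.

South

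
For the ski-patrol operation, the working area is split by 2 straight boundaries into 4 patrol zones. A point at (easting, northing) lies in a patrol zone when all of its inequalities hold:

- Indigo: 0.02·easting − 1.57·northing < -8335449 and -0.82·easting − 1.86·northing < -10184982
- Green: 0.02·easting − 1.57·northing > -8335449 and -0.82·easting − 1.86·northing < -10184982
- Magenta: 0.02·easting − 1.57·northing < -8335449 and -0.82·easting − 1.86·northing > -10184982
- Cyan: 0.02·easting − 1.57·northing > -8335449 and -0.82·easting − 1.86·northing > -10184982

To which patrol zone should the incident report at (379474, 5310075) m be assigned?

Green

0.02·379474 − 1.57·5310075 = -8329228.270, which is > -8335449
-0.82·379474 − 1.86·5310075 = -10187908.180, which is < -10184982
This sign pattern matches Green.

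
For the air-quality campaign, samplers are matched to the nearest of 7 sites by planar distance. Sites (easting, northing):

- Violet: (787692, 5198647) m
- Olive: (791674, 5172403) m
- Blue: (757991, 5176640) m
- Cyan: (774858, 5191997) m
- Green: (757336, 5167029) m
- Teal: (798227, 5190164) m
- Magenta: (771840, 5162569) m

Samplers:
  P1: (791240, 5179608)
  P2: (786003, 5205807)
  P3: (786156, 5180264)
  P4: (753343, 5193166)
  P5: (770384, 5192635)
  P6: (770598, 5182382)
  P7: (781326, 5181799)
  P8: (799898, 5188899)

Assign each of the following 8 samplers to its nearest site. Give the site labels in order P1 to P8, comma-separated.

P1 → Olive (d²=52100381.00)
P2 → Violet (d²=54118321.00)
P3 → Olive (d²=92243645.00)
P4 → Blue (d²=294712580.00)
P5 → Cyan (d²=20423720.00)
P6 → Cyan (d²=110595825.00)
P7 → Cyan (d²=145834228.00)
P8 → Teal (d²=4392466.00)

Olive, Violet, Olive, Blue, Cyan, Cyan, Cyan, Teal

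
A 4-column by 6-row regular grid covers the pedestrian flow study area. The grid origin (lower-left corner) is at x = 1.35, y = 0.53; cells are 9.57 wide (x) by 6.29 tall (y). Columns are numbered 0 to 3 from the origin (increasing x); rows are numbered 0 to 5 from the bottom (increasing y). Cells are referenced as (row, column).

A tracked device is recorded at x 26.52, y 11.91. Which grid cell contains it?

(1, 2)

Column index: ⌊(26.52 − 1.35) / 9.57⌋ = ⌊2.630⌋ = 2
Row offset from origin: ⌊(11.91 − 0.53) / 6.29⌋ = ⌊1.809⌋ = 1 → row 1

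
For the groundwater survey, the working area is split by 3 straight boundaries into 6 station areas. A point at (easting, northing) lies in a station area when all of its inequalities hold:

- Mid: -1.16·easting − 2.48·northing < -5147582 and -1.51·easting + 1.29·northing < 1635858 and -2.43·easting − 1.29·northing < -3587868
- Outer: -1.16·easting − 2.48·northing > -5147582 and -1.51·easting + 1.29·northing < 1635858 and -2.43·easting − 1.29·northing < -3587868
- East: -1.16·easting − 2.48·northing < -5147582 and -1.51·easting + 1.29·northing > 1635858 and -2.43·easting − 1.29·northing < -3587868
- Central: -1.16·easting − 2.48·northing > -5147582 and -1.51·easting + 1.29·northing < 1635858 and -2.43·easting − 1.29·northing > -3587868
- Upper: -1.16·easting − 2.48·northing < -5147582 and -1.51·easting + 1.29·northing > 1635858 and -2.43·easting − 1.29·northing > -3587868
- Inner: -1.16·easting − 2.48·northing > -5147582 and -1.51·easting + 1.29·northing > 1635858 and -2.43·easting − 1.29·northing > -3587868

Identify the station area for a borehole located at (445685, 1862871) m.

-1.16·445685 − 2.48·1862871 = -5136914.680, which is > -5147582
-1.51·445685 + 1.29·1862871 = 1730119.240, which is > 1635858
-2.43·445685 − 1.29·1862871 = -3486118.140, which is > -3587868
This sign pattern matches Inner.

Inner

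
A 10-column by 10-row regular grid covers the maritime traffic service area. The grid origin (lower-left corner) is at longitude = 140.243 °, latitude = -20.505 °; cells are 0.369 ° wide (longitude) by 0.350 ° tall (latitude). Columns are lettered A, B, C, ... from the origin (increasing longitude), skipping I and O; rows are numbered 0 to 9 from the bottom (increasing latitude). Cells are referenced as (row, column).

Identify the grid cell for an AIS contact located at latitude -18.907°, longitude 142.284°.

Column index: ⌊(142.284 − 140.243) / 0.369⌋ = ⌊5.531⌋ = 5 → column F
Row offset from origin: ⌊(-18.907 − -20.505) / 0.350⌋ = ⌊4.566⌋ = 4 → row 4

(4, F)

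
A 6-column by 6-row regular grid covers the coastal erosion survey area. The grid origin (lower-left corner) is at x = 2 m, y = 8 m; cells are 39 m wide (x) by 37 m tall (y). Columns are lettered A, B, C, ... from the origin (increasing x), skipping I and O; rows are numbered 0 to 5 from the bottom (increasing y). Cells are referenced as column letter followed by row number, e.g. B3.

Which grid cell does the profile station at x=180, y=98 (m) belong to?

Column index: ⌊(180 − 2) / 39⌋ = ⌊4.564⌋ = 4 → column E
Row offset from origin: ⌊(98 − 8) / 37⌋ = ⌊2.432⌋ = 2 → row 2

E2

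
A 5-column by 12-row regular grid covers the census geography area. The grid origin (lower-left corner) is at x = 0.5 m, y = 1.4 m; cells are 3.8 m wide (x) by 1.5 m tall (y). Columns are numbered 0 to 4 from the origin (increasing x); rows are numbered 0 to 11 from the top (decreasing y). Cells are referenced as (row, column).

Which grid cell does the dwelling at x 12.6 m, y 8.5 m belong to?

Column index: ⌊(12.6 − 0.5) / 3.8⌋ = ⌊3.184⌋ = 3
Row offset from origin: ⌊(8.5 − 1.4) / 1.5⌋ = ⌊4.733⌋ = 4 → row 7 (counted from top)

(7, 3)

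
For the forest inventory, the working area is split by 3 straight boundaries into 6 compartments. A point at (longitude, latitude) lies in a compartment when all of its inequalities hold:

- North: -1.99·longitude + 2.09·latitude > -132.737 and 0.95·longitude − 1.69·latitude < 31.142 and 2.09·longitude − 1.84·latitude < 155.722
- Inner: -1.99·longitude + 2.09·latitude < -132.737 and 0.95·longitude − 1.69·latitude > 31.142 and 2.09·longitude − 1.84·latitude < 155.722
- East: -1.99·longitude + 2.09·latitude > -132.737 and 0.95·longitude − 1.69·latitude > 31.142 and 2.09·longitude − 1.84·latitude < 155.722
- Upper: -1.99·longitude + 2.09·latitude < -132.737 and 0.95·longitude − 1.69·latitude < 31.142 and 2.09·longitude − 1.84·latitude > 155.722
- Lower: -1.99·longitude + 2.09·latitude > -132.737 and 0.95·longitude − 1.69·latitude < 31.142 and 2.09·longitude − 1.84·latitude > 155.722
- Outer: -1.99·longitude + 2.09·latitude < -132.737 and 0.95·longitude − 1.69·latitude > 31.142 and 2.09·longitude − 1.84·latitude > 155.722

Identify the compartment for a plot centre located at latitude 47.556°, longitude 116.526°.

-1.99·116.526 + 2.09·47.556 = -132.495, which is > -132.737
0.95·116.526 − 1.69·47.556 = 30.330, which is < 31.142
2.09·116.526 − 1.84·47.556 = 156.036, which is > 155.722
This sign pattern matches Lower.

Lower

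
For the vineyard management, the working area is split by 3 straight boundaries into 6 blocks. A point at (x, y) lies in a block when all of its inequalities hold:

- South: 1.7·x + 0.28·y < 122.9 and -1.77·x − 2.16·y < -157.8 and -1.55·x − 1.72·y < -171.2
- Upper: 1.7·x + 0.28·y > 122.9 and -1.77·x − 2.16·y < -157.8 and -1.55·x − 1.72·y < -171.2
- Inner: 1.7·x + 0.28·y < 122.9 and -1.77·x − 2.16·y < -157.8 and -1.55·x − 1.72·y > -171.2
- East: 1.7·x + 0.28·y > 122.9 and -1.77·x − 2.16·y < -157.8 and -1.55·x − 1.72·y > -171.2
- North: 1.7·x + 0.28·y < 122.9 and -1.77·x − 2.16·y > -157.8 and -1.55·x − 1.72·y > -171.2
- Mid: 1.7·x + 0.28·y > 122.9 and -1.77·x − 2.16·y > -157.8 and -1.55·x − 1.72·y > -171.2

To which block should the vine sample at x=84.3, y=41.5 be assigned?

1.7·84.3 + 0.28·41.5 = 154.930, which is > 122.9
-1.77·84.3 − 2.16·41.5 = -238.851, which is < -157.8
-1.55·84.3 − 1.72·41.5 = -202.045, which is < -171.2
This sign pattern matches Upper.

Upper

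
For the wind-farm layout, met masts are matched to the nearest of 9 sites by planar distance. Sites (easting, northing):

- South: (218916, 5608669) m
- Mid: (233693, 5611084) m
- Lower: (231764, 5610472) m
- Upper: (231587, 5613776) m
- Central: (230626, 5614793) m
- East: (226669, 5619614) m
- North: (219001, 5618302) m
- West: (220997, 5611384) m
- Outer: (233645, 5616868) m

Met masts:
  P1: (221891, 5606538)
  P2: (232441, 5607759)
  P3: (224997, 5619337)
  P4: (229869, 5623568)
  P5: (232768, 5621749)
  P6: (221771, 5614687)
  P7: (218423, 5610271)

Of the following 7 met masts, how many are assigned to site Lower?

P1 → South
P2 → Lower
P3 → East
P4 → East
P5 → Outer
P6 → West
P7 → South
1 of the 7 goes to Lower.

1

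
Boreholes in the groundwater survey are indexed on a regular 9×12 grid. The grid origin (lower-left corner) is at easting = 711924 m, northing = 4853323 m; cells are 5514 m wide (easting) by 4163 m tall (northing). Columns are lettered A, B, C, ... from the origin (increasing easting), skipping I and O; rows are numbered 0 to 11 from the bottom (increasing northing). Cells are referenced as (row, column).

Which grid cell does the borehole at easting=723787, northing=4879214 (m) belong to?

Column index: ⌊(723787 − 711924) / 5514⌋ = ⌊2.151⌋ = 2 → column C
Row offset from origin: ⌊(4879214 − 4853323) / 4163⌋ = ⌊6.219⌋ = 6 → row 6

(6, C)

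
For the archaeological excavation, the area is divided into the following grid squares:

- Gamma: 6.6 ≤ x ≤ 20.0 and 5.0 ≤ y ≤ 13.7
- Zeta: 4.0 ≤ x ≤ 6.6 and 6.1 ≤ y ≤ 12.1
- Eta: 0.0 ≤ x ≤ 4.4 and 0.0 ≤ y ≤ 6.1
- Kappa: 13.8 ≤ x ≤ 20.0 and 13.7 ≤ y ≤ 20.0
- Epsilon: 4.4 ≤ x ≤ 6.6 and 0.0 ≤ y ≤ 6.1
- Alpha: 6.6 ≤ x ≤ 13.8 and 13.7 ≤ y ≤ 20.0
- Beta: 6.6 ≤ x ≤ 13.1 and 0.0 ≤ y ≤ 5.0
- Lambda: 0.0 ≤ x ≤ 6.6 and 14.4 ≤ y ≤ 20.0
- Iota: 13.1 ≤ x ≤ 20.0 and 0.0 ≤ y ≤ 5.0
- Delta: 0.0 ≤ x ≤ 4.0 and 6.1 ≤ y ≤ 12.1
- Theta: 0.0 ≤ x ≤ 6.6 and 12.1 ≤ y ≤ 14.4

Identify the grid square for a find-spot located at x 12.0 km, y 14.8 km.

The point has x = 12.0 and y = 14.8.
Only Alpha satisfies 6.6 ≤ x ≤ 13.8 and 13.7 ≤ y ≤ 20.0.

Alpha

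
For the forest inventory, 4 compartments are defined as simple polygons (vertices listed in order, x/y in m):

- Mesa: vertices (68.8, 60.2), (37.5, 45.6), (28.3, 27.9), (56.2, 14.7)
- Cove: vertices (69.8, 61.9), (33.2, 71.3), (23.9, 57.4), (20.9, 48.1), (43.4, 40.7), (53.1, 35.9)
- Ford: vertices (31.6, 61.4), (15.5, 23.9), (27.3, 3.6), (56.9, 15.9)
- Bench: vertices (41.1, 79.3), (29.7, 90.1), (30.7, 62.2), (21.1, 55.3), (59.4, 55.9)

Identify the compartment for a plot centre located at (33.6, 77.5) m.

Cast a ray rightward from (33.6, 77.5). For each polygon, the edges (by vertex number in listed order) whose endpoints lie on opposite sides of y = 77.5, where each meets that height, and whether that is right or left of the point:
Mesa: no edge straddles that height → 0 crossings.
Cove: no edge straddles that height → 0 crossings.
Ford: no edge straddles that height → 0 crossings.
Bench: 2–3 at x≈30.15 (left), 5–1 at x≈42.51 (right) → 1 crossing.
Only Bench has an odd count, so the point is inside Bench.

Bench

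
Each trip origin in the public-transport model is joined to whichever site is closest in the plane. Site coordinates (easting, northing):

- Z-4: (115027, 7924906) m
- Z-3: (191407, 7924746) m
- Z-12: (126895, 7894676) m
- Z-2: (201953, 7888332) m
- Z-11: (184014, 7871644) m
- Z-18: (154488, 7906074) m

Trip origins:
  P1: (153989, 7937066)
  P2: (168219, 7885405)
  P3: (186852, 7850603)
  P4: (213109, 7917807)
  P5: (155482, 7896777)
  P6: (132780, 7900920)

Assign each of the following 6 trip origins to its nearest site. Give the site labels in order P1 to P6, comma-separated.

P1 → Z-18 (d²=960753065.00)
P2 → Z-11 (d²=438847146.00)
P3 → Z-11 (d²=450777925.00)
P4 → Z-3 (d²=519126525.00)
P5 → Z-18 (d²=87422245.00)
P6 → Z-12 (d²=73620761.00)

Z-18, Z-11, Z-11, Z-3, Z-18, Z-12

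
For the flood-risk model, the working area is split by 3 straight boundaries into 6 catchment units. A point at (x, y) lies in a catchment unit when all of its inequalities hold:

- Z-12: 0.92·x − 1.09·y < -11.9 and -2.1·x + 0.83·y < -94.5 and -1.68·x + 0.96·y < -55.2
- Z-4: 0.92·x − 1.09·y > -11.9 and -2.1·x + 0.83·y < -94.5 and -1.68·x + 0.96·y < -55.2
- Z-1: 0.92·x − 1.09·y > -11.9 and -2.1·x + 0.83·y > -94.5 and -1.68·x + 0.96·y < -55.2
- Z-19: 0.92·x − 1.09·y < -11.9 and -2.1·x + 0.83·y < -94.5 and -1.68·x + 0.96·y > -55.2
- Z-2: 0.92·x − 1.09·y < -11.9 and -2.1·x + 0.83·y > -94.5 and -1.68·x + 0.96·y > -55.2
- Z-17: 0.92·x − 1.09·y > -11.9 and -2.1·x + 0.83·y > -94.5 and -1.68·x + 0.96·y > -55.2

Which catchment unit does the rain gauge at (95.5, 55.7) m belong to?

0.92·95.5 − 1.09·55.7 = 27.147, which is > -11.9
-2.1·95.5 + 0.83·55.7 = -154.319, which is < -94.5
-1.68·95.5 + 0.96·55.7 = -106.968, which is < -55.2
This sign pattern matches Z-4.

Z-4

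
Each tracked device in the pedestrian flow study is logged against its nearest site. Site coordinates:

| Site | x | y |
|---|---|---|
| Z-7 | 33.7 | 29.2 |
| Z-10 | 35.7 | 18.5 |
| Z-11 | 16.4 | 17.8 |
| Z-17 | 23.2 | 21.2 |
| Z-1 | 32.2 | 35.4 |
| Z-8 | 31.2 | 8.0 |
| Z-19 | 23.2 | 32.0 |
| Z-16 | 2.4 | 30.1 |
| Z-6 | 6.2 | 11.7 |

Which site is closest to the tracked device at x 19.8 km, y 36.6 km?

Squared distances to each site:
Z-7: 247.970; Z-10: 580.420; Z-11: 365.000; Z-17: 248.720; Z-1: 155.200; Z-8: 947.920; Z-19: 32.720; Z-16: 345.010; Z-6: 804.970.
Minimum at Z-19.

Z-19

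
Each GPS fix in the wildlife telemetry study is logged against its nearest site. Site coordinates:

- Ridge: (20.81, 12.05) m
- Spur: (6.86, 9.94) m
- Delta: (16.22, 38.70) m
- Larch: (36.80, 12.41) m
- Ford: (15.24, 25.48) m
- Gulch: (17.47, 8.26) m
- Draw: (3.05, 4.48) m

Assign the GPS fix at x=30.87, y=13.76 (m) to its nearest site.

Larch

Squared distances to each site:
Ridge: 104.128; Spur: 591.073; Delta: 836.626; Larch: 36.987; Ford: 381.655; Gulch: 209.810; Draw: 860.071.
Minimum at Larch.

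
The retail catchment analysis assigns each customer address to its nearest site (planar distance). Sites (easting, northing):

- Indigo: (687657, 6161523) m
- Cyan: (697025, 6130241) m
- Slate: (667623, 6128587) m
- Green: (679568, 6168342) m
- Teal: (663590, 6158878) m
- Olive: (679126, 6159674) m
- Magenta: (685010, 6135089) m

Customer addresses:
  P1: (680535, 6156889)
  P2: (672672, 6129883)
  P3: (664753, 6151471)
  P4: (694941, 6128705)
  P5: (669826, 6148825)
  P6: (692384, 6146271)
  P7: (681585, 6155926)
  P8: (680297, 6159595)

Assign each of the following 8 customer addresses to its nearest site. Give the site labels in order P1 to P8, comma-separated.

P1 → Olive (d²=9741506.00)
P2 → Slate (d²=27172017.00)
P3 → Teal (d²=56216218.00)
P4 → Cyan (d²=6702352.00)
P5 → Teal (d²=139950505.00)
P6 → Magenta (d²=179413000.00)
P7 → Olive (d²=20094185.00)
P8 → Olive (d²=1377482.00)

Olive, Slate, Teal, Cyan, Teal, Magenta, Olive, Olive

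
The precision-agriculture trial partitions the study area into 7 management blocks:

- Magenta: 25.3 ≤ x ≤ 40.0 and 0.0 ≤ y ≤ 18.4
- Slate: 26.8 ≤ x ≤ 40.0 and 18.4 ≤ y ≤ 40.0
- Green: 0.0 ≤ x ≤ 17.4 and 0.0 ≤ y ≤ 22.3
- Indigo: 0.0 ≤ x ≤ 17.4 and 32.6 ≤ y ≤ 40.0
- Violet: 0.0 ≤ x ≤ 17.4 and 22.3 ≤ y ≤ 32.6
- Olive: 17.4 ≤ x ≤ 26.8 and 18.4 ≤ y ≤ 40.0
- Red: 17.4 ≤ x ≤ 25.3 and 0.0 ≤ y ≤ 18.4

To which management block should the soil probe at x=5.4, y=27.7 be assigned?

The point has x = 5.4 and y = 27.7.
Only Violet satisfies 0.0 ≤ x ≤ 17.4 and 22.3 ≤ y ≤ 32.6.

Violet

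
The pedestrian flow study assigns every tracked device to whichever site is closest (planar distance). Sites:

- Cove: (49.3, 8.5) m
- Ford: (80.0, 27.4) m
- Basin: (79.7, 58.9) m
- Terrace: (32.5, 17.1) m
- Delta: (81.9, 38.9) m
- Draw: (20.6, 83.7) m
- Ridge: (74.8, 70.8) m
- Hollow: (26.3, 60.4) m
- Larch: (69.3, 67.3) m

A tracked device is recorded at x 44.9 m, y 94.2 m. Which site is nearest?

Squared distances to each site:
Cove: 7363.850; Ford: 5694.250; Basin: 2457.130; Terrace: 6098.170; Delta: 4427.090; Draw: 700.740; Ridge: 1441.570; Hollow: 1488.400; Larch: 1318.970.
Minimum at Draw.

Draw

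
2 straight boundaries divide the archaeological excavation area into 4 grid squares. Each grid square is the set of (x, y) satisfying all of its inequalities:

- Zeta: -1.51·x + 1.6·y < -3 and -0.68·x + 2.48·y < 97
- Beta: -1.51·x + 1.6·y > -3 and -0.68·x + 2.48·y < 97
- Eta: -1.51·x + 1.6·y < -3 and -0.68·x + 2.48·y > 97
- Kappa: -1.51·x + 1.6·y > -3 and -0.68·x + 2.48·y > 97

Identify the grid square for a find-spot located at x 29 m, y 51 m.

-1.51·29 + 1.6·51 = 37.810, which is > -3
-0.68·29 + 2.48·51 = 106.760, which is > 97
This sign pattern matches Kappa.

Kappa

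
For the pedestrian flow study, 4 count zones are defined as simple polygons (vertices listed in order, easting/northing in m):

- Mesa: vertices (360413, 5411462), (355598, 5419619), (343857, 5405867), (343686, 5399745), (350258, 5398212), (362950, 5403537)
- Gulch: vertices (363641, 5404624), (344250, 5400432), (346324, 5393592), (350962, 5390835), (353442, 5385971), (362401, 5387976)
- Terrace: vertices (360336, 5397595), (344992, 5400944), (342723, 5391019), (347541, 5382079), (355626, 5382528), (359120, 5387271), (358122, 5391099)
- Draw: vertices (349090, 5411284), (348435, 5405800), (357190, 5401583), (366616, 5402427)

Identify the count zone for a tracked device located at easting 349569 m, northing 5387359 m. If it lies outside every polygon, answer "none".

Terrace

Cast a ray rightward from (349569, 5387359). For each polygon, the edges (by vertex number in listed order) whose endpoints lie on opposite sides of northing = 5387359, where each meets that height, and whether that is right or left of the point:
Mesa: no edge straddles that height → 0 crossings.
Gulch: 4–5 at easting≈352734.3 (right), 5–6 at easting≈359644.0 (right) → 2 crossings.
Terrace: 3–4 at easting≈344695.5 (left), 6–7 at easting≈359097.1 (right) → 1 crossing.
Draw: no edge straddles that height → 0 crossings.
Only Terrace has an odd count, so the point is inside Terrace.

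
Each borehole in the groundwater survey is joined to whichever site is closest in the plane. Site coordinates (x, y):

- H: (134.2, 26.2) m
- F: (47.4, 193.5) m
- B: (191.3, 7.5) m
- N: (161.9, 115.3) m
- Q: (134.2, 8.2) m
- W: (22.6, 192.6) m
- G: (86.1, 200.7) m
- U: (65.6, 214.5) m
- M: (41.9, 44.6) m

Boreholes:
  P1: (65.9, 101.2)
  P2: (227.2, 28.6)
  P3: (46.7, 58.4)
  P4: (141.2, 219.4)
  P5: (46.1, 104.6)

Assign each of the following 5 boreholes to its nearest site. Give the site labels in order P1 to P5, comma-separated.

P1 → M (d²=3779.56)
P2 → B (d²=1734.02)
P3 → M (d²=213.48)
P4 → G (d²=3385.70)
P5 → M (d²=3617.64)

M, B, M, G, M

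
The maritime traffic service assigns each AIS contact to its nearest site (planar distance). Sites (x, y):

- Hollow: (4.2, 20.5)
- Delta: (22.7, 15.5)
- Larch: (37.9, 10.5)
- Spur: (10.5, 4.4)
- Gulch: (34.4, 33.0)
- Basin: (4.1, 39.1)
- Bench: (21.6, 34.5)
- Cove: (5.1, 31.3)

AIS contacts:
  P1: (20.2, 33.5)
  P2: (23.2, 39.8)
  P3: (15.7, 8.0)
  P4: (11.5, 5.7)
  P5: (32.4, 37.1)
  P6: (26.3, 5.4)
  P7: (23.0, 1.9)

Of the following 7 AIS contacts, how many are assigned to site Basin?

P1 → Bench
P2 → Bench
P3 → Spur
P4 → Spur
P5 → Gulch
P6 → Delta
P7 → Spur
0 of the 7 go to Basin.

0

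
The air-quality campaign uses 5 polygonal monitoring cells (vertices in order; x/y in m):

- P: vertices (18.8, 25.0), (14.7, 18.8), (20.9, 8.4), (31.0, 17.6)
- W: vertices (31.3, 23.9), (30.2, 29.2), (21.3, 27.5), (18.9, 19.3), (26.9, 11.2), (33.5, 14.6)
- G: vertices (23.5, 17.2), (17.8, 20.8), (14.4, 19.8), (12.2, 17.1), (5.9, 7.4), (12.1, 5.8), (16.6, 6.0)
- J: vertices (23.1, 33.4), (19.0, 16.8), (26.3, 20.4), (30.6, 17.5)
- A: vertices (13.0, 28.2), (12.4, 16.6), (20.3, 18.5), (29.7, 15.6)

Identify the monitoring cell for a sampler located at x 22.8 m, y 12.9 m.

P

Cast a ray rightward from (22.8, 12.9). For each polygon, the edges (by vertex number in listed order) whose endpoints lie on opposite sides of y = 12.9, where each meets that height, and whether that is right or left of the point:
P: 2–3 at x≈18.22 (left), 3–4 at x≈25.84 (right) → 1 crossing.
W: 4–5 at x≈25.22 (right), 5–6 at x≈30.20 (right) → 2 crossings.
G: 4–5 at x≈9.47 (left), 7–1 at x≈20.85 (left) → 0 crossings.
J: no edge straddles that height → 0 crossings.
A: no edge straddles that height → 0 crossings.
Only P has an odd count, so the point is inside P.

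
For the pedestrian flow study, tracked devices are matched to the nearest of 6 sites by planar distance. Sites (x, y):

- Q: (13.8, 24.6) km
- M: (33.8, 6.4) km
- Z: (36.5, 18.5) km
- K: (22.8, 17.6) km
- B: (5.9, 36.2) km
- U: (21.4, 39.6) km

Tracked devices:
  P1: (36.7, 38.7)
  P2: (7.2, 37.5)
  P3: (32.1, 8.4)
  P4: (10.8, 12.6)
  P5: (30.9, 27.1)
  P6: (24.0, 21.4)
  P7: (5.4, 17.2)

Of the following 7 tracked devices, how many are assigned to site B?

P1 → U
P2 → B
P3 → M
P4 → Q
P5 → Z
P6 → K
P7 → Q
1 of the 7 goes to B.

1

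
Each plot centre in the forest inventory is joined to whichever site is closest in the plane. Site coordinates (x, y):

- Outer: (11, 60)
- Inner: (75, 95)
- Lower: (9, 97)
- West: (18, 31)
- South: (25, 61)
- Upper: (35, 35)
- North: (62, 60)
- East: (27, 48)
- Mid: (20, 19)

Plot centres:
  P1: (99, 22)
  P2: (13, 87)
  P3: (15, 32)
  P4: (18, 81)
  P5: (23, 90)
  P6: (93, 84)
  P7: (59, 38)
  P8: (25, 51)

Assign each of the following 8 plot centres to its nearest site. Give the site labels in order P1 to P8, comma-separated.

North, Lower, West, Lower, Lower, Inner, North, East

P1 → North (d²=2813.00)
P2 → Lower (d²=116.00)
P3 → West (d²=10.00)
P4 → Lower (d²=337.00)
P5 → Lower (d²=245.00)
P6 → Inner (d²=445.00)
P7 → North (d²=493.00)
P8 → East (d²=13.00)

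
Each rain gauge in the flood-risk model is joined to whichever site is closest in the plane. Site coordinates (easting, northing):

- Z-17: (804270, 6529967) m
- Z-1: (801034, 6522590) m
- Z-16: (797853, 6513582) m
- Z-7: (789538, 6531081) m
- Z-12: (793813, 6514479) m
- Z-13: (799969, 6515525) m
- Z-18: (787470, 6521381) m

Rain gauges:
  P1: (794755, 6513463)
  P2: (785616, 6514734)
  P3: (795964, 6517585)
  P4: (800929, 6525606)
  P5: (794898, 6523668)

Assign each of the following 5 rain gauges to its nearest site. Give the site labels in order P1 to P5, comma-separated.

Z-12, Z-18, Z-12, Z-1, Z-1

P1 → Z-12 (d²=1919620.00)
P2 → Z-18 (d²=47619925.00)
P3 → Z-12 (d²=14274037.00)
P4 → Z-1 (d²=9107281.00)
P5 → Z-1 (d²=38812580.00)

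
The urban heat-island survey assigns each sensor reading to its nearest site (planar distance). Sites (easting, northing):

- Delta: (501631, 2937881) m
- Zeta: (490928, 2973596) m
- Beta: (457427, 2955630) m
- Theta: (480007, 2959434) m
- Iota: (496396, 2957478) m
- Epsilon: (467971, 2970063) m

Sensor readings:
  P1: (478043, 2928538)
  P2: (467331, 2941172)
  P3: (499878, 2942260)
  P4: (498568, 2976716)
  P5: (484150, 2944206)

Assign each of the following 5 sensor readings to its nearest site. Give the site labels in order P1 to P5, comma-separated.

Delta, Beta, Delta, Zeta, Theta

P1 → Delta (d²=643685393.00)
P2 → Beta (d²=307122980.00)
P3 → Delta (d²=22248650.00)
P4 → Zeta (d²=68104000.00)
P5 → Theta (d²=249056433.00)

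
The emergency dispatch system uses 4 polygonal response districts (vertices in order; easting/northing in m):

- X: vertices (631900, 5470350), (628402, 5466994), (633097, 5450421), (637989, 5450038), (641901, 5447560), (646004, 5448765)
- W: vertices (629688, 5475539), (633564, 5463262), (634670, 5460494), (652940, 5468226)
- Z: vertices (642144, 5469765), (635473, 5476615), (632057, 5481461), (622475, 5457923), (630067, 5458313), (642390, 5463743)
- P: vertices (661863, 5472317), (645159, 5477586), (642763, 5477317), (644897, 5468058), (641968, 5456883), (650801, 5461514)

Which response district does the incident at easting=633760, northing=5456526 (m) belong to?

Cast a ray rightward from (633760, 5456526). For each polygon, the edges (by vertex number in listed order) whose endpoints lie on opposite sides of northing = 5456526, where each meets that height, and whether that is right or left of the point:
X: 2–3 at easting≈631367.5 (left), 6–1 at easting≈640932.8 (right) → 1 crossing.
W: no edge straddles that height → 0 crossings.
Z: no edge straddles that height → 0 crossings.
P: no edge straddles that height → 0 crossings.
Only X has an odd count, so the point is inside X.

X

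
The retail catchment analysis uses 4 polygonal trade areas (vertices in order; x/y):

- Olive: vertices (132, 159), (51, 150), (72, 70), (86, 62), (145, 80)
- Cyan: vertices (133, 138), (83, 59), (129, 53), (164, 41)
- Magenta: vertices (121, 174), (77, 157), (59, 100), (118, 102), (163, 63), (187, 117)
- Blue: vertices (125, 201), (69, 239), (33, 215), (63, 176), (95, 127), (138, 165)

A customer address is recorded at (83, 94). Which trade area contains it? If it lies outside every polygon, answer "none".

Olive

Cast a ray rightward from (83, 94). For each polygon, the edges (by vertex number in listed order) whose endpoints lie on opposite sides of y = 94, where each meets that height, and whether that is right or left of the point:
Olive: 2–3 at x≈65.7 (left), 5–1 at x≈142.7 (right) → 1 crossing.
Cyan: 1–2 at x≈105.2 (right), 4–1 at x≈147.1 (right) → 2 crossings.
Magenta: 4–5 at x≈127.2 (right), 5–6 at x≈176.8 (right) → 2 crossings.
Blue: no edge straddles that height → 0 crossings.
Only Olive has an odd count, so the point is inside Olive.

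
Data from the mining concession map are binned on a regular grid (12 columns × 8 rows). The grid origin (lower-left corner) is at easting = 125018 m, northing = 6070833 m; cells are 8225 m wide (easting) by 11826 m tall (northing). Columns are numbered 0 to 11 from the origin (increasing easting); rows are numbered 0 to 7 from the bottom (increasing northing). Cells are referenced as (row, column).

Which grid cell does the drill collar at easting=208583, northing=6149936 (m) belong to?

(6, 10)

Column index: ⌊(208583 − 125018) / 8225⌋ = ⌊10.160⌋ = 10
Row offset from origin: ⌊(6149936 − 6070833) / 11826⌋ = ⌊6.689⌋ = 6 → row 6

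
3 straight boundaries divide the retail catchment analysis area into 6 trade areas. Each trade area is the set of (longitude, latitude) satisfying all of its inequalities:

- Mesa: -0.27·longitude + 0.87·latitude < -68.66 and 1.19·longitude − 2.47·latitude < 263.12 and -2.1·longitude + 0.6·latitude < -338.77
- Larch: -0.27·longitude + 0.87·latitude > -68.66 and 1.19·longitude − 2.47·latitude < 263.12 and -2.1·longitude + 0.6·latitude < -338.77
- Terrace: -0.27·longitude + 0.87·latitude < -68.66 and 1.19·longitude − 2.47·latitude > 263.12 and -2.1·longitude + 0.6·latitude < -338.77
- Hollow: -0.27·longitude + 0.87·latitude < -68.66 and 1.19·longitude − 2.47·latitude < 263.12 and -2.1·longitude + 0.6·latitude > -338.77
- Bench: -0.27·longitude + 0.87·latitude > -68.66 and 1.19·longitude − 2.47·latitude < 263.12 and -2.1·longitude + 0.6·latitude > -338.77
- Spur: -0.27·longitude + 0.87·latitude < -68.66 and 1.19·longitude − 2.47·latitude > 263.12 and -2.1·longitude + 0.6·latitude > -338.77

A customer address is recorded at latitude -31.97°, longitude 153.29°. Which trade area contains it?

-0.27·153.29 + 0.87·-31.97 = -69.202, which is < -68.66
1.19·153.29 − 2.47·-31.97 = 261.381, which is < 263.12
-2.1·153.29 + 0.6·-31.97 = -341.091, which is < -338.77
This sign pattern matches Mesa.

Mesa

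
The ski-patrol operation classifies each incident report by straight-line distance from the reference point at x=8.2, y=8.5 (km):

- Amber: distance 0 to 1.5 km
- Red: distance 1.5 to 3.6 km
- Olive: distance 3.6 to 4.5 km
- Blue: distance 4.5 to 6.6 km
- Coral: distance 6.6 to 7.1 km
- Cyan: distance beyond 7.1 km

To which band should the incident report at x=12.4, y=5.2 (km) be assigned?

Blue

Distance = √((12.4−8.2)² + (5.2−8.5)²) = √(17.640 + 10.890) = 5.341 km.
4.5 ≤ 5.341 < 6.6 → Blue.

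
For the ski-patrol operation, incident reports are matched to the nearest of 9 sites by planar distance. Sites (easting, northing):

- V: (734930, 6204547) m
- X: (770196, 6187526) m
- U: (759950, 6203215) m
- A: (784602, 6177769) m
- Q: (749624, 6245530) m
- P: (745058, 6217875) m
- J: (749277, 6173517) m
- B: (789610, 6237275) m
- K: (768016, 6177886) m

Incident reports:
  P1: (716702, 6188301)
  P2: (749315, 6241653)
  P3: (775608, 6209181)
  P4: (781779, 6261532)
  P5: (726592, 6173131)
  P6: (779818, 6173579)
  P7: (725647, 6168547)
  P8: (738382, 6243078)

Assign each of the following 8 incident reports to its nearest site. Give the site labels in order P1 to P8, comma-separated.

P1 → V (d²=596192500.00)
P2 → Q (d²=15126610.00)
P3 → U (d²=280766120.00)
P4 → B (d²=649726610.00)
P5 → J (d²=514758221.00)
P6 → A (d²=40442756.00)
P7 → J (d²=583077800.00)
P8 → Q (d²=132394868.00)

V, Q, U, B, J, A, J, Q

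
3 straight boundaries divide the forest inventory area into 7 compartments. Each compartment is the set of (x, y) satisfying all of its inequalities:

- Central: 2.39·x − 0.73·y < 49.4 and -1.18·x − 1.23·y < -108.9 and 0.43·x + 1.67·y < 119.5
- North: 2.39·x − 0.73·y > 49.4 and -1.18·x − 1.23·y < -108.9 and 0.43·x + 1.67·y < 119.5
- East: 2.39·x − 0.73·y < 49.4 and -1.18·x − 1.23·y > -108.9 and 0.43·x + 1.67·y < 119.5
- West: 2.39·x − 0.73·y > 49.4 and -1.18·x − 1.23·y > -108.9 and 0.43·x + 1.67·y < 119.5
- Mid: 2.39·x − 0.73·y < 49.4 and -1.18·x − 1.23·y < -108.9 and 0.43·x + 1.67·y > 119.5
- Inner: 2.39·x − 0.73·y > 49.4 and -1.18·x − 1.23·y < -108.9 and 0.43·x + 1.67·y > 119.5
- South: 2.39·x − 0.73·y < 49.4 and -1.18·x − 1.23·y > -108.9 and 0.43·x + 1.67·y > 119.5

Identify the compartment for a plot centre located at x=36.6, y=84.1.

2.39·36.6 − 0.73·84.1 = 26.081, which is < 49.4
-1.18·36.6 − 1.23·84.1 = -146.631, which is < -108.9
0.43·36.6 + 1.67·84.1 = 156.185, which is > 119.5
This sign pattern matches Mid.

Mid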